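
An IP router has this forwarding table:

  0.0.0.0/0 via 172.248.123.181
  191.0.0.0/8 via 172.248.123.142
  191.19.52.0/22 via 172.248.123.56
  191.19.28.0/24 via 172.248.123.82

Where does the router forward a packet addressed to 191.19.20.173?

Routes whose prefix contains 191.19.20.173:
  0.0.0.0/0 (default, matches everything) -> 172.248.123.181
  191.0.0.0/8 (191.0.0.0 - 191.255.255.255) -> 172.248.123.142
More-specific entries that do NOT match:
  191.19.28.0/24 (191.19.28.0 - 191.19.28.255) does not contain 191.19.20.173
  191.19.52.0/22 (191.19.52.0 - 191.19.55.255) does not contain 191.19.20.173
Longest matching prefix is /8 -> next hop 172.248.123.142.

172.248.123.142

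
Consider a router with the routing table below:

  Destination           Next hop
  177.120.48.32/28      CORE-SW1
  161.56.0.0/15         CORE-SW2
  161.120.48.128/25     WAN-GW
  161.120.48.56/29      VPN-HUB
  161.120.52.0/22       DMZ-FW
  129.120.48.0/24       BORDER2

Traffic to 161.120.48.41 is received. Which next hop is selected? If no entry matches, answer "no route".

No entry's prefix contains 161.120.48.41; there is no default route.

no route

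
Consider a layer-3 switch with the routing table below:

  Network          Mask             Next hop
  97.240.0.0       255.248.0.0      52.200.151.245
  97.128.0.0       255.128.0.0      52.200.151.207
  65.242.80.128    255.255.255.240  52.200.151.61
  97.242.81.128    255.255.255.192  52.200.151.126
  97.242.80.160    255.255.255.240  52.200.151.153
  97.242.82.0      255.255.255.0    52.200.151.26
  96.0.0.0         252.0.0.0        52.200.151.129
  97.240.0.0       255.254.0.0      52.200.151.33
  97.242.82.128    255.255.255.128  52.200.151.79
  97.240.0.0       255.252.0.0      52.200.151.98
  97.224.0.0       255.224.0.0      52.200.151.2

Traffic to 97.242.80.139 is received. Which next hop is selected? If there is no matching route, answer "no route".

Routes whose prefix contains 97.242.80.139:
  96.0.0.0/6 (96.0.0.0 - 99.255.255.255) -> 52.200.151.129
  97.128.0.0/9 (97.128.0.0 - 97.255.255.255) -> 52.200.151.207
  97.224.0.0/11 (97.224.0.0 - 97.255.255.255) -> 52.200.151.2
  97.240.0.0/13 (97.240.0.0 - 97.247.255.255) -> 52.200.151.245
  97.240.0.0/14 (97.240.0.0 - 97.243.255.255) -> 52.200.151.98
More-specific entries that do NOT match:
  65.242.80.128/28 (65.242.80.128 - 65.242.80.143) does not contain 97.242.80.139
  97.242.80.160/28 (97.242.80.160 - 97.242.80.175) does not contain 97.242.80.139
  97.242.81.128/26 (97.242.81.128 - 97.242.81.191) does not contain 97.242.80.139
  97.242.82.128/25 (97.242.82.128 - 97.242.82.255) does not contain 97.242.80.139
  97.242.82.0/24 (97.242.82.0 - 97.242.82.255) does not contain 97.242.80.139
  97.240.0.0/15 (97.240.0.0 - 97.241.255.255) does not contain 97.242.80.139
Longest matching prefix is /14 -> next hop 52.200.151.98.

52.200.151.98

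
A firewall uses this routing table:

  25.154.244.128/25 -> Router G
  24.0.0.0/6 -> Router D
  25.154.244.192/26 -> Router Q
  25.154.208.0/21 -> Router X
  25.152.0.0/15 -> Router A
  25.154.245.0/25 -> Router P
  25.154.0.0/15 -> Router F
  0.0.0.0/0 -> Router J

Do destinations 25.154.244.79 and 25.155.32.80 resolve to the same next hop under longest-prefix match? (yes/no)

25.154.244.79: longest match 25.154.0.0/15 -> Router F
25.155.32.80: longest match 25.154.0.0/15 -> Router F

yes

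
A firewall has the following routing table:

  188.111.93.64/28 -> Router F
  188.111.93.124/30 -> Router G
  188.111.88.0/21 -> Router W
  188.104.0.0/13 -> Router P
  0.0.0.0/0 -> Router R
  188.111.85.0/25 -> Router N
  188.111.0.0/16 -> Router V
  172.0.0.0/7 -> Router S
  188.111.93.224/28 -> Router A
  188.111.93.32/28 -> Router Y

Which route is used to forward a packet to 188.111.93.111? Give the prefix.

Entries matching 188.111.93.111:
  0.0.0.0/0 (default, matches everything)
  188.104.0.0/13 (188.104.0.0 - 188.111.255.255)
  188.111.0.0/16 (188.111.0.0 - 188.111.255.255)
  188.111.88.0/21 (188.111.88.0 - 188.111.95.255)
Most specific is 188.111.88.0/21.

188.111.88.0/21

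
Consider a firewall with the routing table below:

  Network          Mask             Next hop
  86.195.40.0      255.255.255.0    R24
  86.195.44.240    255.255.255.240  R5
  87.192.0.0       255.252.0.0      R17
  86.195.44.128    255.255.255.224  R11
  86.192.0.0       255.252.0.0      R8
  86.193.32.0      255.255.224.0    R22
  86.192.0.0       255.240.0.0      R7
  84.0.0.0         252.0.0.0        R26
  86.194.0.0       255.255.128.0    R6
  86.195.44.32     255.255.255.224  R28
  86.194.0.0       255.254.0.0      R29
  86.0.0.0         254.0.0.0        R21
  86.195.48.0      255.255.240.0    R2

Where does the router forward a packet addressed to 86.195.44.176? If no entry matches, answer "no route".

R29

Routes whose prefix contains 86.195.44.176:
  84.0.0.0/6 (84.0.0.0 - 87.255.255.255) -> R26
  86.0.0.0/7 (86.0.0.0 - 87.255.255.255) -> R21
  86.192.0.0/12 (86.192.0.0 - 86.207.255.255) -> R7
  86.192.0.0/14 (86.192.0.0 - 86.195.255.255) -> R8
  86.194.0.0/15 (86.194.0.0 - 86.195.255.255) -> R29
More-specific entries that do NOT match:
  86.195.44.240/28 (86.195.44.240 - 86.195.44.255) does not contain 86.195.44.176
  86.195.44.128/27 (86.195.44.128 - 86.195.44.159) does not contain 86.195.44.176
  86.195.44.32/27 (86.195.44.32 - 86.195.44.63) does not contain 86.195.44.176
  86.195.40.0/24 (86.195.40.0 - 86.195.40.255) does not contain 86.195.44.176
  86.195.48.0/20 (86.195.48.0 - 86.195.63.255) does not contain 86.195.44.176
  86.193.32.0/19 (86.193.32.0 - 86.193.63.255) does not contain 86.195.44.176
  86.194.0.0/17 (86.194.0.0 - 86.194.127.255) does not contain 86.195.44.176
Longest matching prefix is /15 -> next hop R29.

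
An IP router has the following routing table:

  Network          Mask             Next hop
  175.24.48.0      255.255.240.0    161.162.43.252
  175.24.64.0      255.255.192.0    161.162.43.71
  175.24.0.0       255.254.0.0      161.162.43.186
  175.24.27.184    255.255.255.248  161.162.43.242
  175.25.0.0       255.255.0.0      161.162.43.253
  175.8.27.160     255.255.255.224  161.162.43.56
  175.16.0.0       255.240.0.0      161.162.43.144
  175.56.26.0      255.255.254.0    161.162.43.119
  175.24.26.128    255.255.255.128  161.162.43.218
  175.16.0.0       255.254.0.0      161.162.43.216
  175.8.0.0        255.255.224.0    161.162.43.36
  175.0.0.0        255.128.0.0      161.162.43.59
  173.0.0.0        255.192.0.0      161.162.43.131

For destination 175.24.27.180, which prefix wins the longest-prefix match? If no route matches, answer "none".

175.24.0.0/15

Entries matching 175.24.27.180:
  175.0.0.0/9 (175.0.0.0 - 175.127.255.255)
  175.16.0.0/12 (175.16.0.0 - 175.31.255.255)
  175.24.0.0/15 (175.24.0.0 - 175.25.255.255)
Most specific is 175.24.0.0/15.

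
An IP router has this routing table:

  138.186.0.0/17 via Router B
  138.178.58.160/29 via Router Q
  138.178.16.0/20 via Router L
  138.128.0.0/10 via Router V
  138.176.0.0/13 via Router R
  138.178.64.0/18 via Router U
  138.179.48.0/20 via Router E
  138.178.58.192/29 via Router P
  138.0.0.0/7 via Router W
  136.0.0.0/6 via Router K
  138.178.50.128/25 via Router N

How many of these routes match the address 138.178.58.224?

4

Prefixes containing 138.178.58.224:
  136.0.0.0/6 (136.0.0.0 - 139.255.255.255)
  138.0.0.0/7 (138.0.0.0 - 139.255.255.255)
  138.128.0.0/10 (138.128.0.0 - 138.191.255.255)
  138.176.0.0/13 (138.176.0.0 - 138.183.255.255)
Total matching entries: 4.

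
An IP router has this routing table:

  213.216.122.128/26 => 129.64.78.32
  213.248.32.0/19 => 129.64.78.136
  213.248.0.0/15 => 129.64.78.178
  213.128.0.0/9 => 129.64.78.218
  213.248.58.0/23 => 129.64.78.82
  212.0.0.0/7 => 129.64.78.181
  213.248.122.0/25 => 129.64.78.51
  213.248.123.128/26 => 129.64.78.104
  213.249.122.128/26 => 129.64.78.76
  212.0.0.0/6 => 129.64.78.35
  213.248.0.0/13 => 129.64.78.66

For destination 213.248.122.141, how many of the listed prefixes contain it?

Prefixes containing 213.248.122.141:
  212.0.0.0/6 (212.0.0.0 - 215.255.255.255)
  212.0.0.0/7 (212.0.0.0 - 213.255.255.255)
  213.128.0.0/9 (213.128.0.0 - 213.255.255.255)
  213.248.0.0/13 (213.248.0.0 - 213.255.255.255)
  213.248.0.0/15 (213.248.0.0 - 213.249.255.255)
Total matching entries: 5.

5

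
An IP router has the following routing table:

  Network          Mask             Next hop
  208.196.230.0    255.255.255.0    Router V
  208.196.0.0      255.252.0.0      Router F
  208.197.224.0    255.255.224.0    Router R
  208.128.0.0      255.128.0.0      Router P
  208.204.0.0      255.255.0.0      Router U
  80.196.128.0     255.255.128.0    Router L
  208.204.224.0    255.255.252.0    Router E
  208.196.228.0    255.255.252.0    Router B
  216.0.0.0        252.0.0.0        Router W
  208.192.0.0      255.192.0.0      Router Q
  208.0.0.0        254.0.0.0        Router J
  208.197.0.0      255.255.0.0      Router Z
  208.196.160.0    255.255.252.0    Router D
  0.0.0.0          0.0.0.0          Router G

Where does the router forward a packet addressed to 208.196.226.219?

Router F

Routes whose prefix contains 208.196.226.219:
  0.0.0.0/0 (default, matches everything) -> Router G
  208.0.0.0/7 (208.0.0.0 - 209.255.255.255) -> Router J
  208.128.0.0/9 (208.128.0.0 - 208.255.255.255) -> Router P
  208.192.0.0/10 (208.192.0.0 - 208.255.255.255) -> Router Q
  208.196.0.0/14 (208.196.0.0 - 208.199.255.255) -> Router F
More-specific entries that do NOT match:
  208.196.230.0/24 (208.196.230.0 - 208.196.230.255) does not contain 208.196.226.219
  208.204.224.0/22 (208.204.224.0 - 208.204.227.255) does not contain 208.196.226.219
  208.196.228.0/22 (208.196.228.0 - 208.196.231.255) does not contain 208.196.226.219
  208.196.160.0/22 (208.196.160.0 - 208.196.163.255) does not contain 208.196.226.219
  208.197.224.0/19 (208.197.224.0 - 208.197.255.255) does not contain 208.196.226.219
  80.196.128.0/17 (80.196.128.0 - 80.196.255.255) does not contain 208.196.226.219
  208.204.0.0/16 (208.204.0.0 - 208.204.255.255) does not contain 208.196.226.219
  208.197.0.0/16 (208.197.0.0 - 208.197.255.255) does not contain 208.196.226.219
Longest matching prefix is /14 -> next hop Router F.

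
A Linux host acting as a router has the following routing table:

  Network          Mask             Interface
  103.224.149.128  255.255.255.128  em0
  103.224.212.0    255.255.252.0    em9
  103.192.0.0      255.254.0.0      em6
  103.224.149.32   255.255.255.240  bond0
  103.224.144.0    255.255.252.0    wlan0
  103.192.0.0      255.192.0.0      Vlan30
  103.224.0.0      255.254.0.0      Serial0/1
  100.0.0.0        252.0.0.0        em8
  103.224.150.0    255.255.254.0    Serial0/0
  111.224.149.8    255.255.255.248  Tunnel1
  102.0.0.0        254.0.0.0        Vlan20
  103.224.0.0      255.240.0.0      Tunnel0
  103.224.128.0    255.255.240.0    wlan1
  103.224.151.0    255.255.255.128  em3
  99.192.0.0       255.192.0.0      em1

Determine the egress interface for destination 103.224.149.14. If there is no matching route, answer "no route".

Routes whose prefix contains 103.224.149.14:
  100.0.0.0/6 (100.0.0.0 - 103.255.255.255) -> em8
  102.0.0.0/7 (102.0.0.0 - 103.255.255.255) -> Vlan20
  103.192.0.0/10 (103.192.0.0 - 103.255.255.255) -> Vlan30
  103.224.0.0/12 (103.224.0.0 - 103.239.255.255) -> Tunnel0
  103.224.0.0/15 (103.224.0.0 - 103.225.255.255) -> Serial0/1
More-specific entries that do NOT match:
  111.224.149.8/29 (111.224.149.8 - 111.224.149.15) does not contain 103.224.149.14
  103.224.149.32/28 (103.224.149.32 - 103.224.149.47) does not contain 103.224.149.14
  103.224.149.128/25 (103.224.149.128 - 103.224.149.255) does not contain 103.224.149.14
  103.224.151.0/25 (103.224.151.0 - 103.224.151.127) does not contain 103.224.149.14
  103.224.150.0/23 (103.224.150.0 - 103.224.151.255) does not contain 103.224.149.14
  103.224.212.0/22 (103.224.212.0 - 103.224.215.255) does not contain 103.224.149.14
  103.224.144.0/22 (103.224.144.0 - 103.224.147.255) does not contain 103.224.149.14
  103.224.128.0/20 (103.224.128.0 - 103.224.143.255) does not contain 103.224.149.14
Longest matching prefix is /15 -> interface Serial0/1.

Serial0/1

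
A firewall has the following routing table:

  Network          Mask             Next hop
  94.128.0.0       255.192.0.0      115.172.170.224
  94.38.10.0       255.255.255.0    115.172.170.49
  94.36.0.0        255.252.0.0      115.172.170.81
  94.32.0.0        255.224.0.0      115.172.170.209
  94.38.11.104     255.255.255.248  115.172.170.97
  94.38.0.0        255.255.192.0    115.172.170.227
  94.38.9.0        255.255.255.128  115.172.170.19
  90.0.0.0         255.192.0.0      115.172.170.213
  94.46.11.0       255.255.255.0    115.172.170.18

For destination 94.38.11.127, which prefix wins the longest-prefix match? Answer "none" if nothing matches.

94.38.0.0/18

Entries matching 94.38.11.127:
  94.32.0.0/11 (94.32.0.0 - 94.63.255.255)
  94.36.0.0/14 (94.36.0.0 - 94.39.255.255)
  94.38.0.0/18 (94.38.0.0 - 94.38.63.255)
Most specific is 94.38.0.0/18.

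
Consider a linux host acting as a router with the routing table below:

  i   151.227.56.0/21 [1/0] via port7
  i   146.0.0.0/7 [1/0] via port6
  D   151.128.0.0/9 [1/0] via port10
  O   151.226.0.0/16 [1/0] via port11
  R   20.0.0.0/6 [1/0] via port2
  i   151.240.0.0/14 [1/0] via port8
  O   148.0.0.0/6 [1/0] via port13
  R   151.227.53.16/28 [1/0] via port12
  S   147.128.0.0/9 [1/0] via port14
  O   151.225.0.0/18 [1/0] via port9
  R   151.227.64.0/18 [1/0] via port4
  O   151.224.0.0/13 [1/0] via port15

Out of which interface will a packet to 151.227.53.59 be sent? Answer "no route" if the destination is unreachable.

port15

Routes whose prefix contains 151.227.53.59:
  148.0.0.0/6 (148.0.0.0 - 151.255.255.255) -> port13
  151.128.0.0/9 (151.128.0.0 - 151.255.255.255) -> port10
  151.224.0.0/13 (151.224.0.0 - 151.231.255.255) -> port15
More-specific entries that do NOT match:
  151.227.53.16/28 (151.227.53.16 - 151.227.53.31) does not contain 151.227.53.59
  151.227.56.0/21 (151.227.56.0 - 151.227.63.255) does not contain 151.227.53.59
  151.225.0.0/18 (151.225.0.0 - 151.225.63.255) does not contain 151.227.53.59
  151.227.64.0/18 (151.227.64.0 - 151.227.127.255) does not contain 151.227.53.59
  151.226.0.0/16 (151.226.0.0 - 151.226.255.255) does not contain 151.227.53.59
  151.240.0.0/14 (151.240.0.0 - 151.243.255.255) does not contain 151.227.53.59
Longest matching prefix is /13 -> interface port15.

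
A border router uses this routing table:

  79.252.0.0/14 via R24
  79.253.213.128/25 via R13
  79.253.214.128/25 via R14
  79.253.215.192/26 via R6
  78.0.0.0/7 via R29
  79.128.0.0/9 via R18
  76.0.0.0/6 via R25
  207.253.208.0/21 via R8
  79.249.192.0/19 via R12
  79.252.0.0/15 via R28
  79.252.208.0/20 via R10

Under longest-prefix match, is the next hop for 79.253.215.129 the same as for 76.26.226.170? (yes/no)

no

79.253.215.129: longest match 79.252.0.0/15 -> R28
76.26.226.170: longest match 76.0.0.0/6 -> R25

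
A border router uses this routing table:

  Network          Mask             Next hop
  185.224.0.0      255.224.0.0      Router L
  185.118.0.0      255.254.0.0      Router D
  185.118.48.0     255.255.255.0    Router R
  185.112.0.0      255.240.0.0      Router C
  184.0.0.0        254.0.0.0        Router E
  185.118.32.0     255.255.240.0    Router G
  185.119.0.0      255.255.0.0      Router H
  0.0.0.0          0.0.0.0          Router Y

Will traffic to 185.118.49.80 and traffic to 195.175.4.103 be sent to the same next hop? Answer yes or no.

no

185.118.49.80: longest match 185.118.0.0/15 -> Router D
195.175.4.103: longest match 0.0.0.0/0 -> Router Y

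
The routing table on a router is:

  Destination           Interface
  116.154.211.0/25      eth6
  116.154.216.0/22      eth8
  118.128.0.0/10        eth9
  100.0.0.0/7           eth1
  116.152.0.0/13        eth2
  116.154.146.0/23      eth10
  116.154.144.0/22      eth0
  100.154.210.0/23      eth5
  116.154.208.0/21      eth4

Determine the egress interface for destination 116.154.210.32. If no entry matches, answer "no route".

eth4

Routes whose prefix contains 116.154.210.32:
  116.152.0.0/13 (116.152.0.0 - 116.159.255.255) -> eth2
  116.154.208.0/21 (116.154.208.0 - 116.154.215.255) -> eth4
More-specific entries that do NOT match:
  116.154.211.0/25 (116.154.211.0 - 116.154.211.127) does not contain 116.154.210.32
  116.154.146.0/23 (116.154.146.0 - 116.154.147.255) does not contain 116.154.210.32
  100.154.210.0/23 (100.154.210.0 - 100.154.211.255) does not contain 116.154.210.32
  116.154.216.0/22 (116.154.216.0 - 116.154.219.255) does not contain 116.154.210.32
  116.154.144.0/22 (116.154.144.0 - 116.154.147.255) does not contain 116.154.210.32
Longest matching prefix is /21 -> interface eth4.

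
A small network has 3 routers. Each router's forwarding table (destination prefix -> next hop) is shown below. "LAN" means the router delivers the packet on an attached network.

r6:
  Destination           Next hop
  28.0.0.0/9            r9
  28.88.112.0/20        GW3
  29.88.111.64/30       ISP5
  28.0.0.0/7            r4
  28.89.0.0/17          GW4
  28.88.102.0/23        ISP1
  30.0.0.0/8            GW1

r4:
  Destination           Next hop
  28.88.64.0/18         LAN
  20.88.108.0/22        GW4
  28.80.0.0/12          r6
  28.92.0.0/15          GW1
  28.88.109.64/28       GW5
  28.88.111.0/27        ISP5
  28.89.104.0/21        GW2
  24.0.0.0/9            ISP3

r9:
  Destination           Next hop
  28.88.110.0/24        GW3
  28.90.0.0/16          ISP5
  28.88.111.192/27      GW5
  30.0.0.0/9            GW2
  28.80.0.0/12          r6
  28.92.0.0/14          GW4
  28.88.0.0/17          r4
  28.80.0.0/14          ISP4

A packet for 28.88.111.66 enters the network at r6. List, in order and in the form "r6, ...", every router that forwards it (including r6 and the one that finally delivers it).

r6, r9, r4

At r6: longest match for 28.88.111.66 is 28.0.0.0/9 -> r9
At r9: longest match for 28.88.111.66 is 28.88.0.0/17 -> r4
At r4: longest match for 28.88.111.66 is 28.88.64.0/18 -> LAN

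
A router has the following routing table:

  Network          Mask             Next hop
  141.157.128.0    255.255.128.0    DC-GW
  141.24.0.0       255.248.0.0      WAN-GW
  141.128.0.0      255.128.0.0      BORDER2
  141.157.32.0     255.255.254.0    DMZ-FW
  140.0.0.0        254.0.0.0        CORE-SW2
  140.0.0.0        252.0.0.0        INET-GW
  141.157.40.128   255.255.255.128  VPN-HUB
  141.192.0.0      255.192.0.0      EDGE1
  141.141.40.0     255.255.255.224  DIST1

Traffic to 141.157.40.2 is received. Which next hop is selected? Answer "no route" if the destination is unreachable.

BORDER2

Routes whose prefix contains 141.157.40.2:
  140.0.0.0/6 (140.0.0.0 - 143.255.255.255) -> INET-GW
  140.0.0.0/7 (140.0.0.0 - 141.255.255.255) -> CORE-SW2
  141.128.0.0/9 (141.128.0.0 - 141.255.255.255) -> BORDER2
More-specific entries that do NOT match:
  141.141.40.0/27 (141.141.40.0 - 141.141.40.31) does not contain 141.157.40.2
  141.157.40.128/25 (141.157.40.128 - 141.157.40.255) does not contain 141.157.40.2
  141.157.32.0/23 (141.157.32.0 - 141.157.33.255) does not contain 141.157.40.2
  141.157.128.0/17 (141.157.128.0 - 141.157.255.255) does not contain 141.157.40.2
  141.24.0.0/13 (141.24.0.0 - 141.31.255.255) does not contain 141.157.40.2
  141.192.0.0/10 (141.192.0.0 - 141.255.255.255) does not contain 141.157.40.2
Longest matching prefix is /9 -> next hop BORDER2.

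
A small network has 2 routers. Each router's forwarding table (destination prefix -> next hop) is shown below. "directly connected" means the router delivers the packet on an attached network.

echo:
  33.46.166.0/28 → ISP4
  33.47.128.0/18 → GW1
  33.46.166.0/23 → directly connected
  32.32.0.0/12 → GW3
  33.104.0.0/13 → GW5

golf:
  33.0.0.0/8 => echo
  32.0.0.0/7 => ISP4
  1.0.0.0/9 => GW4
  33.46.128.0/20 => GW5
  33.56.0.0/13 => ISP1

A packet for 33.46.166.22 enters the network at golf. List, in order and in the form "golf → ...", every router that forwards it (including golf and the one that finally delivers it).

golf → echo

At golf: longest match for 33.46.166.22 is 33.0.0.0/8 -> echo
At echo: longest match for 33.46.166.22 is 33.46.166.0/23 -> directly connected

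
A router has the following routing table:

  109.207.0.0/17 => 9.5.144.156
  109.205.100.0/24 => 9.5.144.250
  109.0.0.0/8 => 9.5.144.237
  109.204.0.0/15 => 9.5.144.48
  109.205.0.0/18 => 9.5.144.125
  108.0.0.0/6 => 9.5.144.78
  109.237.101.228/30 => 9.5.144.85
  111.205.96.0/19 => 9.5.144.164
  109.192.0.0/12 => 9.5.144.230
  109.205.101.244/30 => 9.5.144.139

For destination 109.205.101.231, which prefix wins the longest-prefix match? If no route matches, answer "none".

109.204.0.0/15

Entries matching 109.205.101.231:
  108.0.0.0/6 (108.0.0.0 - 111.255.255.255)
  109.0.0.0/8 (109.0.0.0 - 109.255.255.255)
  109.192.0.0/12 (109.192.0.0 - 109.207.255.255)
  109.204.0.0/15 (109.204.0.0 - 109.205.255.255)
Most specific is 109.204.0.0/15.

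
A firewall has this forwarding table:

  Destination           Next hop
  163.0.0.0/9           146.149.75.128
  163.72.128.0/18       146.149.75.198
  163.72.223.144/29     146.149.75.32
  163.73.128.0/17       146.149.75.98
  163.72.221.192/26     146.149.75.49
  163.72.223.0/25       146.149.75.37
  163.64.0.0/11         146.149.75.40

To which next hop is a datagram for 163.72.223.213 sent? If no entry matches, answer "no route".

146.149.75.40

Routes whose prefix contains 163.72.223.213:
  163.0.0.0/9 (163.0.0.0 - 163.127.255.255) -> 146.149.75.128
  163.64.0.0/11 (163.64.0.0 - 163.95.255.255) -> 146.149.75.40
More-specific entries that do NOT match:
  163.72.223.144/29 (163.72.223.144 - 163.72.223.151) does not contain 163.72.223.213
  163.72.221.192/26 (163.72.221.192 - 163.72.221.255) does not contain 163.72.223.213
  163.72.223.0/25 (163.72.223.0 - 163.72.223.127) does not contain 163.72.223.213
  163.72.128.0/18 (163.72.128.0 - 163.72.191.255) does not contain 163.72.223.213
  163.73.128.0/17 (163.73.128.0 - 163.73.255.255) does not contain 163.72.223.213
Longest matching prefix is /11 -> next hop 146.149.75.40.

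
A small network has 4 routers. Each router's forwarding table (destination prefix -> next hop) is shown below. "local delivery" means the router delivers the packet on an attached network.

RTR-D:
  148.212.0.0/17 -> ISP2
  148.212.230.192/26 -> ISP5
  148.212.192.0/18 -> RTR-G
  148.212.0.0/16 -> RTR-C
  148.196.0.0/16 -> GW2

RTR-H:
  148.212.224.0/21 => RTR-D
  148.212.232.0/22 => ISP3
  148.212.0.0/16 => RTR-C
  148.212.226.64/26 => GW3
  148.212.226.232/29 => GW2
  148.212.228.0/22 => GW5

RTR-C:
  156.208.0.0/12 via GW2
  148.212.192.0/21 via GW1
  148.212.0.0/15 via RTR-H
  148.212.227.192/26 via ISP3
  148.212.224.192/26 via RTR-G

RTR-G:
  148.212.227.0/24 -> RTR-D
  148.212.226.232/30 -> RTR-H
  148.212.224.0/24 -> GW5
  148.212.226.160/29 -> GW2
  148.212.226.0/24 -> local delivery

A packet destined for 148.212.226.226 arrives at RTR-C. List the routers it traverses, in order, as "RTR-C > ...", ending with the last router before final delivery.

At RTR-C: longest match for 148.212.226.226 is 148.212.0.0/15 -> RTR-H
At RTR-H: longest match for 148.212.226.226 is 148.212.224.0/21 -> RTR-D
At RTR-D: longest match for 148.212.226.226 is 148.212.192.0/18 -> RTR-G
At RTR-G: longest match for 148.212.226.226 is 148.212.226.0/24 -> local delivery

RTR-C > RTR-H > RTR-D > RTR-G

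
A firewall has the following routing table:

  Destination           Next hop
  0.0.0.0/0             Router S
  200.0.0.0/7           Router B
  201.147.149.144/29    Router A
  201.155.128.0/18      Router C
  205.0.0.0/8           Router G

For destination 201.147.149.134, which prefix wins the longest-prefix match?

200.0.0.0/7

Entries matching 201.147.149.134:
  0.0.0.0/0 (default, matches everything)
  200.0.0.0/7 (200.0.0.0 - 201.255.255.255)
Most specific is 200.0.0.0/7.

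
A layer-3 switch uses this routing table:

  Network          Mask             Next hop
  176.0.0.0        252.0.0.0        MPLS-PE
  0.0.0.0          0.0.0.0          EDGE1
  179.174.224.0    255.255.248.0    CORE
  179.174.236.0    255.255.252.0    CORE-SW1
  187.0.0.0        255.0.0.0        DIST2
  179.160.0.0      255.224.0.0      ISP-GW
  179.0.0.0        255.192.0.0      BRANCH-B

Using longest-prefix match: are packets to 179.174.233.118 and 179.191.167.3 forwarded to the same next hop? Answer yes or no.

yes

179.174.233.118: longest match 179.160.0.0/11 -> ISP-GW
179.191.167.3: longest match 179.160.0.0/11 -> ISP-GW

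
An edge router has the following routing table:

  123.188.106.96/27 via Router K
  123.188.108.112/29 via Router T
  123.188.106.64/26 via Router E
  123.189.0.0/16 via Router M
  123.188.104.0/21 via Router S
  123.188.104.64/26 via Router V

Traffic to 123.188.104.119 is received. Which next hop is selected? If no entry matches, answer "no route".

Router V

Routes whose prefix contains 123.188.104.119:
  123.188.104.0/21 (123.188.104.0 - 123.188.111.255) -> Router S
  123.188.104.64/26 (123.188.104.64 - 123.188.104.127) -> Router V
More-specific entries that do NOT match:
  123.188.108.112/29 (123.188.108.112 - 123.188.108.119) does not contain 123.188.104.119
  123.188.106.96/27 (123.188.106.96 - 123.188.106.127) does not contain 123.188.104.119
Longest matching prefix is /26 -> next hop Router V.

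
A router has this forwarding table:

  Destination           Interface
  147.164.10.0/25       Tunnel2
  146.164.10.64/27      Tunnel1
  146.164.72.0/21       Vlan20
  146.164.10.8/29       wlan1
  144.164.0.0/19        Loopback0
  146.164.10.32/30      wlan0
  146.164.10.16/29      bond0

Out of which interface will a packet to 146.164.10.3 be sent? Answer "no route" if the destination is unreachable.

No entry's prefix contains 146.164.10.3; there is no default route.

no route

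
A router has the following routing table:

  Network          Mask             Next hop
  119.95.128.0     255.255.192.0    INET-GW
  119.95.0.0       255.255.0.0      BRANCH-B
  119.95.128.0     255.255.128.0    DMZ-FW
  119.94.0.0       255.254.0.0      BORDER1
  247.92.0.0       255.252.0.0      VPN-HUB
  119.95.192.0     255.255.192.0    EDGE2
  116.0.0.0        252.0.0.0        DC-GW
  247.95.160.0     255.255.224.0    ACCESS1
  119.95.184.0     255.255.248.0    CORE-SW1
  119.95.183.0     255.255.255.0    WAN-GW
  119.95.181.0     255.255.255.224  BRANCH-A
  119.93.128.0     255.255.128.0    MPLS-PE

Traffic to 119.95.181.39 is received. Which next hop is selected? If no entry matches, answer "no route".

INET-GW

Routes whose prefix contains 119.95.181.39:
  116.0.0.0/6 (116.0.0.0 - 119.255.255.255) -> DC-GW
  119.94.0.0/15 (119.94.0.0 - 119.95.255.255) -> BORDER1
  119.95.0.0/16 (119.95.0.0 - 119.95.255.255) -> BRANCH-B
  119.95.128.0/17 (119.95.128.0 - 119.95.255.255) -> DMZ-FW
  119.95.128.0/18 (119.95.128.0 - 119.95.191.255) -> INET-GW
More-specific entries that do NOT match:
  119.95.181.0/27 (119.95.181.0 - 119.95.181.31) does not contain 119.95.181.39
  119.95.183.0/24 (119.95.183.0 - 119.95.183.255) does not contain 119.95.181.39
  119.95.184.0/21 (119.95.184.0 - 119.95.191.255) does not contain 119.95.181.39
  247.95.160.0/19 (247.95.160.0 - 247.95.191.255) does not contain 119.95.181.39
Longest matching prefix is /18 -> next hop INET-GW.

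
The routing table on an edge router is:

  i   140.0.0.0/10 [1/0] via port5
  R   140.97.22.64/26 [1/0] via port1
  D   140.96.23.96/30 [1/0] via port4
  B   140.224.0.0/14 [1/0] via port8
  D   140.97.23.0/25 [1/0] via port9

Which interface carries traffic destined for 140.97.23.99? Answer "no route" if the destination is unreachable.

Routes whose prefix contains 140.97.23.99:
  140.97.23.0/25 (140.97.23.0 - 140.97.23.127) -> port9
More-specific entries that do NOT match:
  140.96.23.96/30 (140.96.23.96 - 140.96.23.99) does not contain 140.97.23.99
  140.97.22.64/26 (140.97.22.64 - 140.97.22.127) does not contain 140.97.23.99
Longest matching prefix is /25 -> interface port9.

port9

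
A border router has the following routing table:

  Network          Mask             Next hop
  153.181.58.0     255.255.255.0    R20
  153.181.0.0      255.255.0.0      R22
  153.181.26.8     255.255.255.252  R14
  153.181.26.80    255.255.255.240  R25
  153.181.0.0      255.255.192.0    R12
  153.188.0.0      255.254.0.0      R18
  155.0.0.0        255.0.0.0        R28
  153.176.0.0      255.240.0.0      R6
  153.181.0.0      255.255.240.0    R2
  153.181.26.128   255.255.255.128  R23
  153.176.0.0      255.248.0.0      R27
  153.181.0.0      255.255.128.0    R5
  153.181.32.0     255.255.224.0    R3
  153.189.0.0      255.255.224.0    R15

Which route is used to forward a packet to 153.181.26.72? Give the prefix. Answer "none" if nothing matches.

Entries matching 153.181.26.72:
  153.176.0.0/12 (153.176.0.0 - 153.191.255.255)
  153.176.0.0/13 (153.176.0.0 - 153.183.255.255)
  153.181.0.0/16 (153.181.0.0 - 153.181.255.255)
  153.181.0.0/17 (153.181.0.0 - 153.181.127.255)
  153.181.0.0/18 (153.181.0.0 - 153.181.63.255)
Most specific is 153.181.0.0/18.

153.181.0.0/18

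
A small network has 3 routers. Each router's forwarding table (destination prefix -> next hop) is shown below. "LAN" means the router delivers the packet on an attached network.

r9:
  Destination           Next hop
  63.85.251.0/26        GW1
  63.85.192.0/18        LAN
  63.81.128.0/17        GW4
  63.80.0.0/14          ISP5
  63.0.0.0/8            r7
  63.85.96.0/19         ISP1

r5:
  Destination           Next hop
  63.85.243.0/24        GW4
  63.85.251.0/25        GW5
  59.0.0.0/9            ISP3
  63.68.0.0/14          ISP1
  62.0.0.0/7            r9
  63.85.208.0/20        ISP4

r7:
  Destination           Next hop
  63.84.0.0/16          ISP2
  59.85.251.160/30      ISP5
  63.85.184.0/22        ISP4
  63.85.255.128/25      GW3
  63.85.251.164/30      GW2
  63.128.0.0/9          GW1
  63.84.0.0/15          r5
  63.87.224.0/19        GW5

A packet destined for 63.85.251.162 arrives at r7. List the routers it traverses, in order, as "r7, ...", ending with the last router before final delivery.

r7, r5, r9

At r7: longest match for 63.85.251.162 is 63.84.0.0/15 -> r5
At r5: longest match for 63.85.251.162 is 62.0.0.0/7 -> r9
At r9: longest match for 63.85.251.162 is 63.85.192.0/18 -> LAN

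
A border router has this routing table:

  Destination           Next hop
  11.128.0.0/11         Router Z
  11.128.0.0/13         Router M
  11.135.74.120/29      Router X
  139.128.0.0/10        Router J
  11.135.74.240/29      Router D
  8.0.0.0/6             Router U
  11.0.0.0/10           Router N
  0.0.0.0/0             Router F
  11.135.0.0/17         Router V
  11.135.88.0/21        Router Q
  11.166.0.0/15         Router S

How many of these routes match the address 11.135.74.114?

Prefixes containing 11.135.74.114:
  0.0.0.0/0 (default, matches everything)
  8.0.0.0/6 (8.0.0.0 - 11.255.255.255)
  11.128.0.0/11 (11.128.0.0 - 11.159.255.255)
  11.128.0.0/13 (11.128.0.0 - 11.135.255.255)
  11.135.0.0/17 (11.135.0.0 - 11.135.127.255)
Total matching entries: 5.

5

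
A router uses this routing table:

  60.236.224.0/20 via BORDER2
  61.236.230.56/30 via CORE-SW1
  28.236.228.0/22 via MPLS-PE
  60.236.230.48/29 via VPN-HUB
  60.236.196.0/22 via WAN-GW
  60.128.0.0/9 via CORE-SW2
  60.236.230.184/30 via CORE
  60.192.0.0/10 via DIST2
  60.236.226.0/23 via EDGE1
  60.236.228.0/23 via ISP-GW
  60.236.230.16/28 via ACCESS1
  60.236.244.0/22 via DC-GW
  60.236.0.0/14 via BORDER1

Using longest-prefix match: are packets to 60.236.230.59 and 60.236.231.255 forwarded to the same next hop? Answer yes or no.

yes

60.236.230.59: longest match 60.236.224.0/20 -> BORDER2
60.236.231.255: longest match 60.236.224.0/20 -> BORDER2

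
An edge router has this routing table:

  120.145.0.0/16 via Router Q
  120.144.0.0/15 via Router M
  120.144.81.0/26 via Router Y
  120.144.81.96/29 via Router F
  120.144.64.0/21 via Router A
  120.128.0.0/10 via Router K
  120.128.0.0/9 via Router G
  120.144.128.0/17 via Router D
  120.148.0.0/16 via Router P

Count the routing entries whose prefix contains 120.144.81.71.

Prefixes containing 120.144.81.71:
  120.128.0.0/9 (120.128.0.0 - 120.255.255.255)
  120.128.0.0/10 (120.128.0.0 - 120.191.255.255)
  120.144.0.0/15 (120.144.0.0 - 120.145.255.255)
Total matching entries: 3.

3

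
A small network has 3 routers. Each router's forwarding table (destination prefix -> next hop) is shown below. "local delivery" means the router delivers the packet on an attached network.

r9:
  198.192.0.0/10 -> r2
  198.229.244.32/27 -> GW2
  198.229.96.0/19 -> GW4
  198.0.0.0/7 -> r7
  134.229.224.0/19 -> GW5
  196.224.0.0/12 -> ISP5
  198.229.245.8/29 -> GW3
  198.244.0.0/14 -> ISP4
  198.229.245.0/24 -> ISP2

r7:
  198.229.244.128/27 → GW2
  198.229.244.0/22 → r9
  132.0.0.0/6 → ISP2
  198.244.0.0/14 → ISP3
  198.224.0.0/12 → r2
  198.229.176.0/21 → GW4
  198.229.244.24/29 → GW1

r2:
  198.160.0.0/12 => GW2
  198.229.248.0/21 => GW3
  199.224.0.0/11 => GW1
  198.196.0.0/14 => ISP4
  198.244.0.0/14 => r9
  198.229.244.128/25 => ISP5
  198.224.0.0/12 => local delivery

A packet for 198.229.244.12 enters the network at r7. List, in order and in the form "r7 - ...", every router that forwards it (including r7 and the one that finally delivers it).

r7 - r9 - r2

At r7: longest match for 198.229.244.12 is 198.229.244.0/22 -> r9
At r9: longest match for 198.229.244.12 is 198.192.0.0/10 -> r2
At r2: longest match for 198.229.244.12 is 198.224.0.0/12 -> local delivery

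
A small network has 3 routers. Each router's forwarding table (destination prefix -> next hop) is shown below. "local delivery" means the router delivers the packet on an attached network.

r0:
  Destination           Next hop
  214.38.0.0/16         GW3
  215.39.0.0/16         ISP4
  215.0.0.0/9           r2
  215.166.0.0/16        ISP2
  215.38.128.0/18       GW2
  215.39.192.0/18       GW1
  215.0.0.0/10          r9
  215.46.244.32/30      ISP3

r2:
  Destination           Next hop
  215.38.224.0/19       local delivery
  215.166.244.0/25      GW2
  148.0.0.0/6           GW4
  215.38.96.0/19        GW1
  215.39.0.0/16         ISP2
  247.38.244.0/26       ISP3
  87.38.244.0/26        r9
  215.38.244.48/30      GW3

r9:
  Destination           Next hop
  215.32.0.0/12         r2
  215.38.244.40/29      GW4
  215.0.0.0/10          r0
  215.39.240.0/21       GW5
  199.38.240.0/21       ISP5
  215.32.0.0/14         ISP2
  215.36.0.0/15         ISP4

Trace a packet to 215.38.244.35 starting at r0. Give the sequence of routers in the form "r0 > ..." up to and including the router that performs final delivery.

At r0: longest match for 215.38.244.35 is 215.0.0.0/10 -> r9
At r9: longest match for 215.38.244.35 is 215.32.0.0/12 -> r2
At r2: longest match for 215.38.244.35 is 215.38.224.0/19 -> local delivery

r0 > r9 > r2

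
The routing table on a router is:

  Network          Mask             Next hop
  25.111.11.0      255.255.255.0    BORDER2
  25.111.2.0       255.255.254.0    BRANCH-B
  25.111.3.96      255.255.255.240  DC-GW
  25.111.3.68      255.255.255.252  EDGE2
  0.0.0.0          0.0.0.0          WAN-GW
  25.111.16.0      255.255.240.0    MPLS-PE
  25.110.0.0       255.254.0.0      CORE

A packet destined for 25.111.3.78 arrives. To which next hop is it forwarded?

Routes whose prefix contains 25.111.3.78:
  0.0.0.0/0 (default, matches everything) -> WAN-GW
  25.110.0.0/15 (25.110.0.0 - 25.111.255.255) -> CORE
  25.111.2.0/23 (25.111.2.0 - 25.111.3.255) -> BRANCH-B
More-specific entries that do NOT match:
  25.111.3.68/30 (25.111.3.68 - 25.111.3.71) does not contain 25.111.3.78
  25.111.3.96/28 (25.111.3.96 - 25.111.3.111) does not contain 25.111.3.78
  25.111.11.0/24 (25.111.11.0 - 25.111.11.255) does not contain 25.111.3.78
Longest matching prefix is /23 -> next hop BRANCH-B.

BRANCH-B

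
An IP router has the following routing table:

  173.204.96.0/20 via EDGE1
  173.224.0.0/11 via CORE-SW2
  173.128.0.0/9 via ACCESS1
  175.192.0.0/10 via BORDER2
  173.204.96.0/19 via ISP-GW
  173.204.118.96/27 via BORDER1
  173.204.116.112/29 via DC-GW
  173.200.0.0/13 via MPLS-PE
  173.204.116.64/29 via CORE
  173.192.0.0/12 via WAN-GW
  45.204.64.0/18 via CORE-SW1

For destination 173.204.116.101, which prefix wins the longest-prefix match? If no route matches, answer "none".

Entries matching 173.204.116.101:
  173.128.0.0/9 (173.128.0.0 - 173.255.255.255)
  173.192.0.0/12 (173.192.0.0 - 173.207.255.255)
  173.200.0.0/13 (173.200.0.0 - 173.207.255.255)
  173.204.96.0/19 (173.204.96.0 - 173.204.127.255)
Most specific is 173.204.96.0/19.

173.204.96.0/19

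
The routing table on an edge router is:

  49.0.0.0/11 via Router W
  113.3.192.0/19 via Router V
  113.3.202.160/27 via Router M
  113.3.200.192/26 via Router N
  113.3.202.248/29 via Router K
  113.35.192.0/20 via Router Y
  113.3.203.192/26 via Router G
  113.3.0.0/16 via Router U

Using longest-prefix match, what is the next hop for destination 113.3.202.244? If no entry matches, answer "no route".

Routes whose prefix contains 113.3.202.244:
  113.3.0.0/16 (113.3.0.0 - 113.3.255.255) -> Router U
  113.3.192.0/19 (113.3.192.0 - 113.3.223.255) -> Router V
More-specific entries that do NOT match:
  113.3.202.248/29 (113.3.202.248 - 113.3.202.255) does not contain 113.3.202.244
  113.3.202.160/27 (113.3.202.160 - 113.3.202.191) does not contain 113.3.202.244
  113.3.200.192/26 (113.3.200.192 - 113.3.200.255) does not contain 113.3.202.244
  113.3.203.192/26 (113.3.203.192 - 113.3.203.255) does not contain 113.3.202.244
  113.35.192.0/20 (113.35.192.0 - 113.35.207.255) does not contain 113.3.202.244
Longest matching prefix is /19 -> next hop Router V.

Router V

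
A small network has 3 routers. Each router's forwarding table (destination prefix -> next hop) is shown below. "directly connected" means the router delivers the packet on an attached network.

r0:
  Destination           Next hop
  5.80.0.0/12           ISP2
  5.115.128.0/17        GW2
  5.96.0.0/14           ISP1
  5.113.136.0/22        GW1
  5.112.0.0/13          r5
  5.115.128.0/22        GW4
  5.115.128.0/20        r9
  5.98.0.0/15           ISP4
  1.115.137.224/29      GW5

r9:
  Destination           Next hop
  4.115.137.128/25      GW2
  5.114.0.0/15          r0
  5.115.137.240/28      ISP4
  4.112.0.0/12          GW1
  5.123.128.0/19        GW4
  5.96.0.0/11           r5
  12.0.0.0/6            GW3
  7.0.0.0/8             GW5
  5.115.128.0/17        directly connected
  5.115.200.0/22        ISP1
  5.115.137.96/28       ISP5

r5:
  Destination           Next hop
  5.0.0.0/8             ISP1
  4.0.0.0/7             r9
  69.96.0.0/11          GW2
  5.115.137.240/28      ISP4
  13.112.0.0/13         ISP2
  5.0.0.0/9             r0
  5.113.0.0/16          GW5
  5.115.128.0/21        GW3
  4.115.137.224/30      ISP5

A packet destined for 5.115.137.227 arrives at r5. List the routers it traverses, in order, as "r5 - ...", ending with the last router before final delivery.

At r5: longest match for 5.115.137.227 is 5.0.0.0/9 -> r0
At r0: longest match for 5.115.137.227 is 5.115.128.0/20 -> r9
At r9: longest match for 5.115.137.227 is 5.115.128.0/17 -> directly connected

r5 - r0 - r9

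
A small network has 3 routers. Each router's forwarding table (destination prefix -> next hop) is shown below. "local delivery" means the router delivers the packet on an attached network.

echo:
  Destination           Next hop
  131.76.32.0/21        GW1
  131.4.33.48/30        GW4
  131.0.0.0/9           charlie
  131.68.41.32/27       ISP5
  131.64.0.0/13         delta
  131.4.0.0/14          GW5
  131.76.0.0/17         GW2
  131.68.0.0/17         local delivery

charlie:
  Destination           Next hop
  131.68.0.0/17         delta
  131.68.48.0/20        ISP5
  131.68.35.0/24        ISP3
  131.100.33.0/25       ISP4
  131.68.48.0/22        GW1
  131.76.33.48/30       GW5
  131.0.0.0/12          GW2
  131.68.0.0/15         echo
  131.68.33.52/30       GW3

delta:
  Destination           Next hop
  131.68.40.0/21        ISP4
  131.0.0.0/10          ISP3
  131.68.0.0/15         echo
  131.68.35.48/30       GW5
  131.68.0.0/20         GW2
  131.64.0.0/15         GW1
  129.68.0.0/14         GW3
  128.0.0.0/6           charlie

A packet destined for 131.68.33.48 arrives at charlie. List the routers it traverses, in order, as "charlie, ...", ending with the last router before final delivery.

At charlie: longest match for 131.68.33.48 is 131.68.0.0/17 -> delta
At delta: longest match for 131.68.33.48 is 131.68.0.0/15 -> echo
At echo: longest match for 131.68.33.48 is 131.68.0.0/17 -> local delivery

charlie, delta, echo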